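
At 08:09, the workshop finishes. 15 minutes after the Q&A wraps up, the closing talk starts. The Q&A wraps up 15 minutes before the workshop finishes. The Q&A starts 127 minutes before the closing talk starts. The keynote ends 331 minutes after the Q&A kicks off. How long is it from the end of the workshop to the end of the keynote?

3 h 24 min

The Q&A ends at 08:09 − 15 min = 07:54.
The closing talk starts at 07:54 + 15 min = 08:09.
The Q&A starts at 08:09 − 127 min = 06:02.
The keynote ends at 06:02 + 331 min = 11:33.
From 08:09 to 11:33 is 3 h 24 min.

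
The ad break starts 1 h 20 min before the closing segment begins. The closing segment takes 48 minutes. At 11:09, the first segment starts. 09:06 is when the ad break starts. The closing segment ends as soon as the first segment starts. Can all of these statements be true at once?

The closing segment ends at 11:09.
The closing segment starts at 11:09 − 48 min = 10:21.
The ad break starts at 10:21 − 80 min = 09:01.
But the ad break is also said to start at 09:06 — a 5-minute conflict.

No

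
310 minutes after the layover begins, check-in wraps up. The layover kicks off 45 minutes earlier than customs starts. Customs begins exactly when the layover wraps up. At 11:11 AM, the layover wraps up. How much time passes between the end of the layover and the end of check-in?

265 minutes

Customs starts at 11:11 AM.
The layover starts at 11:11 AM − 45 min = 10:26 AM.
Check-in ends at 10:26 AM + 310 min = 3:36 PM.
From 11:11 AM to 3:36 PM is 265 minutes.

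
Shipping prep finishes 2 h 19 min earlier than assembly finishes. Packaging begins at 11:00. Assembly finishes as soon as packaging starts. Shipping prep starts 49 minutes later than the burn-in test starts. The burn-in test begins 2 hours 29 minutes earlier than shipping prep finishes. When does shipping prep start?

07:01

Assembly ends at 11:00.
Shipping prep ends at 11:00 − 139 min = 08:41.
The burn-in test starts at 08:41 − 149 min = 06:12.
Shipping prep starts at 06:12 + 49 min = 07:01.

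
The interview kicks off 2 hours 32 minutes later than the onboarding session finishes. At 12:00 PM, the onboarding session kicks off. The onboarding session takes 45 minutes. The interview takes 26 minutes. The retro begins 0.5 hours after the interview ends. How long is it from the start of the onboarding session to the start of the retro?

253 minutes

The onboarding session ends at 12:00 PM + 45 min = 12:45 PM.
The interview starts at 12:45 PM + 152 min = 3:17 PM.
The interview ends at 3:17 PM + 26 min = 3:43 PM.
The retro starts at 3:43 PM + 30 min = 4:13 PM.
From 12:00 PM to 4:13 PM is 253 minutes.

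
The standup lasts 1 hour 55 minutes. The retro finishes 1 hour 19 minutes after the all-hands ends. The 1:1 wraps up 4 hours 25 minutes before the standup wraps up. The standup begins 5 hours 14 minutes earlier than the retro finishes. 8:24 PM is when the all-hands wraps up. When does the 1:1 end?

The retro ends at 8:24 PM + 79 min = 9:43 PM.
The standup starts at 9:43 PM − 314 min = 4:29 PM.
The standup ends at 4:29 PM + 115 min = 6:24 PM.
The 1:1 ends at 6:24 PM − 265 min = 1:59 PM.

1:59 PM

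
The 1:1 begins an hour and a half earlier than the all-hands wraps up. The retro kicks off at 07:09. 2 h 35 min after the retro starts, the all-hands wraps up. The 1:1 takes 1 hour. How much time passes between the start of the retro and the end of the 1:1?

125 minutes

The all-hands ends at 07:09 + 155 min = 09:44.
The 1:1 starts at 09:44 − 90 min = 08:14.
The 1:1 ends at 08:14 + 60 min = 09:14.
From 07:09 to 09:14 is 125 minutes.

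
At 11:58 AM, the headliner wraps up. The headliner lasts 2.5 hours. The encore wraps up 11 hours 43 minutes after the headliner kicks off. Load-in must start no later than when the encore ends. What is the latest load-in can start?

9:11 PM

The headliner starts at 11:58 AM − 150 min = 9:28 AM.
The encore ends at 9:28 AM + 703 min = 9:11 PM.
Load-in is bounded by the encore, so the latest it can start is 9:11 PM.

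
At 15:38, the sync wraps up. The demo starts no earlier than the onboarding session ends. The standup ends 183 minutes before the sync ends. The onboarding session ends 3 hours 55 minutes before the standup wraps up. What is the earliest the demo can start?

08:40

The standup ends at 15:38 − 183 min = 12:35.
The onboarding session ends at 12:35 − 235 min = 08:40.
The demo is bounded by the onboarding session, so the earliest it can start is 08:40.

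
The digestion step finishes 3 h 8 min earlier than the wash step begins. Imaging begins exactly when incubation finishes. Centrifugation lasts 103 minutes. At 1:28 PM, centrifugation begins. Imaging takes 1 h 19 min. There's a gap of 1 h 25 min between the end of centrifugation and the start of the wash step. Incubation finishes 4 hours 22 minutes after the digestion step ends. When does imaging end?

7:09 PM

Centrifugation ends at 1:28 PM + 103 min = 3:11 PM.
The wash step starts at 3:11 PM + 85 min = 4:36 PM.
The digestion step ends at 4:36 PM − 188 min = 1:28 PM.
Incubation ends at 1:28 PM + 262 min = 5:50 PM.
So imaging starts at 5:50 PM.
Imaging ends at 5:50 PM + 79 min = 7:09 PM.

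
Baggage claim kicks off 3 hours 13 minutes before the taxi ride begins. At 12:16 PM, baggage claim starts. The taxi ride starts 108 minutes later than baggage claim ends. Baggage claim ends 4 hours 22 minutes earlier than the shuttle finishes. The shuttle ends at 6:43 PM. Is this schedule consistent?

No

Baggage claim ends at 6:43 PM − 262 min = 2:21 PM.
The taxi ride starts at 2:21 PM + 108 min = 4:09 PM.
Baggage claim starts at 4:09 PM − 193 min = 12:56 PM.
But baggage claim is also said to start at 12:16 PM — a 40-minute conflict.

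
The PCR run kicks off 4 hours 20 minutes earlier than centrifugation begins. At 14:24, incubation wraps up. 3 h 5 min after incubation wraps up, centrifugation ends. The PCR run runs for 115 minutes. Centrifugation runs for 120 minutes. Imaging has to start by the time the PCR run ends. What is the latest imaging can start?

Centrifugation ends at 14:24 + 185 min = 17:29.
Centrifugation starts at 17:29 − 120 min = 15:29.
The PCR run starts at 15:29 − 260 min = 11:09.
The PCR run ends at 11:09 + 115 min = 13:04.
Imaging is bounded by the PCR run, so the latest it can start is 13:04.

13:04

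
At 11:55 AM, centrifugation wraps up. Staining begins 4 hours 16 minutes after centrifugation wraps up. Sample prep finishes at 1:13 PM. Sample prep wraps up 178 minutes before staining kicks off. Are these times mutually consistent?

Staining starts at 11:55 AM + 256 min = 4:11 PM.
Sample prep ends at 4:11 PM − 178 min = 1:13 PM.
That matches the stated 1:13 PM, so the schedule is consistent.

Yes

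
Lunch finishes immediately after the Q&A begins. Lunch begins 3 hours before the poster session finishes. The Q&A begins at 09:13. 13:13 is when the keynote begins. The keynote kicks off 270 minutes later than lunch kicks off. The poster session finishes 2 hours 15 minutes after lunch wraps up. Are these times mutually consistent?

Lunch ends at 09:13.
The poster session ends at 09:13 + 135 min = 11:28.
Lunch starts at 11:28 − 180 min = 08:28.
The keynote starts at 08:28 + 270 min = 12:58.
But the keynote is also said to start at 13:13 — a 15-minute conflict.

No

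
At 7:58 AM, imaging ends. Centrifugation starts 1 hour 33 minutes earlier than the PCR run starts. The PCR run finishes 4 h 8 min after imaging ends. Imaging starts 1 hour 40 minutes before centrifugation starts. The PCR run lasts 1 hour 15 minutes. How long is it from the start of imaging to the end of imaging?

20 minutes

The PCR run ends at 7:58 AM + 248 min = 12:06 PM.
The PCR run starts at 12:06 PM − 75 min = 10:51 AM.
Centrifugation starts at 10:51 AM − 93 min = 9:18 AM.
Imaging starts at 9:18 AM − 100 min = 7:38 AM.
From 7:38 AM to 7:58 AM is 20 minutes.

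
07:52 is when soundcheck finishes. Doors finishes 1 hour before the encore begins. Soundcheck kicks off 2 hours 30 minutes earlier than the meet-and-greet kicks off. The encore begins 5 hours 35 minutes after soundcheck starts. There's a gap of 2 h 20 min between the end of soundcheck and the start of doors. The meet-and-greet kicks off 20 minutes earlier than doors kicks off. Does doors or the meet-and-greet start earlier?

the meet-and-greet

Doors starts at 07:52 + 140 min = 10:12.
The meet-and-greet starts at 10:12 − 20 min = 09:52.
Doors starts at 10:12 and the meet-and-greet starts at 09:52, so the meet-and-greet is first.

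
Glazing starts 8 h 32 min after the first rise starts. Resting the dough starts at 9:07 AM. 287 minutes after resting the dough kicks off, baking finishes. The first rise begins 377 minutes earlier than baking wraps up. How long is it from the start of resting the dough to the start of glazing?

7 h 2 min

Baking ends at 9:07 AM + 287 min = 1:54 PM.
The first rise starts at 1:54 PM − 377 min = 7:37 AM.
Glazing starts at 7:37 AM + 512 min = 4:09 PM.
From 9:07 AM to 4:09 PM is 7 h 2 min.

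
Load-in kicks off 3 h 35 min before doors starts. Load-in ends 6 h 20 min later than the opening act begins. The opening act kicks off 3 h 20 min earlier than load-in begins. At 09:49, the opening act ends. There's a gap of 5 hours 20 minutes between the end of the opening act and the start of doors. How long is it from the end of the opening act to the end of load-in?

Doors starts at 09:49 + 320 min = 15:09.
Load-in starts at 15:09 − 215 min = 11:34.
The opening act starts at 11:34 − 200 min = 08:14.
Load-in ends at 08:14 + 380 min = 14:34.
From 09:49 to 14:34 is 4 hours 45 minutes.

4 hours 45 minutes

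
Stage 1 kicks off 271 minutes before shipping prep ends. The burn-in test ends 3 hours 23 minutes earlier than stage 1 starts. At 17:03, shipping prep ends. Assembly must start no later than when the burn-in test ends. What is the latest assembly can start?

Stage 1 starts at 17:03 − 271 min = 12:32.
The burn-in test ends at 12:32 − 203 min = 09:09.
Assembly is bounded by the burn-in test, so the latest it can start is 09:09.

09:09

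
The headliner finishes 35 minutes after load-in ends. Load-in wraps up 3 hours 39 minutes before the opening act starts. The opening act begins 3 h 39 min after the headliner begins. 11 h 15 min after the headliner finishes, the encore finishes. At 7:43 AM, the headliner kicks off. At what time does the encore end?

The opening act starts at 7:43 AM + 219 min = 11:22 AM.
Load-in ends at 11:22 AM − 219 min = 7:43 AM.
The headliner ends at 7:43 AM + 35 min = 8:18 AM.
The encore ends at 8:18 AM + 675 min = 7:33 PM.

7:33 PM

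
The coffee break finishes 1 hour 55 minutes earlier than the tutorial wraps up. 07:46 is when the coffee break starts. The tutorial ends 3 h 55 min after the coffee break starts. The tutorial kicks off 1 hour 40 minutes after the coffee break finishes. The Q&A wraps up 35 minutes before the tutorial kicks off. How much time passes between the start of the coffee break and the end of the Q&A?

The tutorial ends at 07:46 + 235 min = 11:41.
The coffee break ends at 11:41 − 115 min = 09:46.
The tutorial starts at 09:46 + 100 min = 11:26.
The Q&A ends at 11:26 − 35 min = 10:51.
From 07:46 to 10:51 is 3 hours 5 minutes.

3 hours 5 minutes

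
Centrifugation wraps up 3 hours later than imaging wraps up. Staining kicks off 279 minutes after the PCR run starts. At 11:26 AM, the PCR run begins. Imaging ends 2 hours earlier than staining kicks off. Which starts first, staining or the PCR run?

Staining starts at 11:26 AM + 279 min = 4:05 PM.
Staining starts at 4:05 PM and the PCR run starts at 11:26 AM, so the PCR run is first.

the PCR run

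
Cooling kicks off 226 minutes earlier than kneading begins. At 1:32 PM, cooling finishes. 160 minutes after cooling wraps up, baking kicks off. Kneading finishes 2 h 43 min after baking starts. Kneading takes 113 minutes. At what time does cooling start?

Baking starts at 1:32 PM + 160 min = 4:12 PM.
Kneading ends at 4:12 PM + 163 min = 6:55 PM.
Kneading starts at 6:55 PM − 113 min = 5:02 PM.
Cooling starts at 5:02 PM − 226 min = 1:16 PM.

1:16 PM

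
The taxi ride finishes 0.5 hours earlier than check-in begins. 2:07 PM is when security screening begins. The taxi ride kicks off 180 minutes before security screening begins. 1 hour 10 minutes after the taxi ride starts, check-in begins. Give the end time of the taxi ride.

11:47 AM

The taxi ride starts at 2:07 PM − 180 min = 11:07 AM.
Check-in starts at 11:07 AM + 70 min = 12:17 PM.
The taxi ride ends at 12:17 PM − 30 min = 11:47 AM.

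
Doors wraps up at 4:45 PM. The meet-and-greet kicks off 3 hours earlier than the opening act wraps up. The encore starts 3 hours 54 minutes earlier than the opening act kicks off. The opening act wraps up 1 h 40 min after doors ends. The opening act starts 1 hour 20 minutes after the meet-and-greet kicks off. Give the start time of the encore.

12:51 PM

The opening act ends at 4:45 PM + 100 min = 6:25 PM.
The meet-and-greet starts at 6:25 PM − 180 min = 3:25 PM.
The opening act starts at 3:25 PM + 80 min = 4:45 PM.
The encore starts at 4:45 PM − 234 min = 12:51 PM.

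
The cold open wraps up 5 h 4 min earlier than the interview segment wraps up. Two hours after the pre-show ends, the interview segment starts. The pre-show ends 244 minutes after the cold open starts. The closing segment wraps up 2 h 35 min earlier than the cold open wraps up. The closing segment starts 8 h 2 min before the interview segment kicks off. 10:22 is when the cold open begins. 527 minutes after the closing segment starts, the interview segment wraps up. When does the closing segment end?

The pre-show ends at 10:22 + 244 min = 14:26.
The interview segment starts at 14:26 + 120 min = 16:26.
The closing segment starts at 16:26 − 482 min = 08:24.
The interview segment ends at 08:24 + 527 min = 17:11.
The cold open ends at 17:11 − 304 min = 12:07.
The closing segment ends at 12:07 − 155 min = 09:32.

09:32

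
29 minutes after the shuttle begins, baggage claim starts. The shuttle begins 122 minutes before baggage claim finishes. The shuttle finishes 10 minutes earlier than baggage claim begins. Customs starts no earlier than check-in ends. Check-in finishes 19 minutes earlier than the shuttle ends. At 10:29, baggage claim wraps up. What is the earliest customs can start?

08:27

The shuttle starts at 10:29 − 122 min = 08:27.
Baggage claim starts at 08:27 + 29 min = 08:56.
The shuttle ends at 08:56 − 10 min = 08:46.
Check-in ends at 08:46 − 19 min = 08:27.
Customs is bounded by check-in, so the earliest it can start is 08:27.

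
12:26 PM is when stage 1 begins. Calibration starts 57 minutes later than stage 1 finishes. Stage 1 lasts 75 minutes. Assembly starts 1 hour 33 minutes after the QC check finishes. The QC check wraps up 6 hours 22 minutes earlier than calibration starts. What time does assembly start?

Stage 1 ends at 12:26 PM + 75 min = 1:41 PM.
Calibration starts at 1:41 PM + 57 min = 2:38 PM.
The QC check ends at 2:38 PM − 382 min = 8:16 AM.
Assembly starts at 8:16 AM + 93 min = 9:49 AM.

9:49 AM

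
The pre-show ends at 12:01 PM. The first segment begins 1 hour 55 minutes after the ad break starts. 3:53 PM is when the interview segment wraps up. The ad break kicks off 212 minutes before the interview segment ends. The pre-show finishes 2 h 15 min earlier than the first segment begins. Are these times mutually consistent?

Yes

The ad break starts at 3:53 PM − 212 min = 12:21 PM.
The first segment starts at 12:21 PM + 115 min = 2:16 PM.
The pre-show ends at 2:16 PM − 135 min = 12:01 PM.
That matches the stated 12:01 PM, so the schedule is consistent.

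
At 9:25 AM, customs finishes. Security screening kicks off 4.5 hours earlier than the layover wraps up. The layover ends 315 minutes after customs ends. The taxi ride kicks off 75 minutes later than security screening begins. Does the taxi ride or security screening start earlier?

The layover ends at 9:25 AM + 315 min = 2:40 PM.
Security screening starts at 2:40 PM − 270 min = 10:10 AM.
The taxi ride starts at 10:10 AM + 75 min = 11:25 AM.
The taxi ride starts at 11:25 AM and security screening starts at 10:10 AM, so security screening is first.

security screening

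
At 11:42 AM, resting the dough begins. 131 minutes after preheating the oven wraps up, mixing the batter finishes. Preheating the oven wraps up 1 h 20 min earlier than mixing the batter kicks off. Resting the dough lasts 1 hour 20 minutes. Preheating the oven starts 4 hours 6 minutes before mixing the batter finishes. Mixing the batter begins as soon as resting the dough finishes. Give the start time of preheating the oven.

9:47 AM

Resting the dough ends at 11:42 AM + 80 min = 1:02 PM.
So mixing the batter starts at 1:02 PM.
Preheating the oven ends at 1:02 PM − 80 min = 11:42 AM.
Mixing the batter ends at 11:42 AM + 131 min = 1:53 PM.
Preheating the oven starts at 1:53 PM − 246 min = 9:47 AM.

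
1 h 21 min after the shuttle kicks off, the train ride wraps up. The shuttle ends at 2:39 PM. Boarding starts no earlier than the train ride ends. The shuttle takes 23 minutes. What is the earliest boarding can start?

3:37 PM

The shuttle starts at 2:39 PM − 23 min = 2:16 PM.
The train ride ends at 2:16 PM + 81 min = 3:37 PM.
Boarding is bounded by the train ride, so the earliest it can start is 3:37 PM.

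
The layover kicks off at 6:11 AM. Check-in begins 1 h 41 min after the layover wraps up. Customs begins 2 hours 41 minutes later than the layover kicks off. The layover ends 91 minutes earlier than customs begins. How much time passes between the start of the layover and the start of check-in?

2 hours 51 minutes

Customs starts at 6:11 AM + 161 min = 8:52 AM.
The layover ends at 8:52 AM − 91 min = 7:21 AM.
Check-in starts at 7:21 AM + 101 min = 9:02 AM.
From 6:11 AM to 9:02 AM is 2 hours 51 minutes.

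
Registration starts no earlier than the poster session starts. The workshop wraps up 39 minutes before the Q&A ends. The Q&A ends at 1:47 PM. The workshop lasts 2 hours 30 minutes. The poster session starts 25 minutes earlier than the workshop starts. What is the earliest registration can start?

The workshop ends at 1:47 PM − 39 min = 1:08 PM.
The workshop starts at 1:08 PM − 150 min = 10:38 AM.
The poster session starts at 10:38 AM − 25 min = 10:13 AM.
Registration is bounded by the poster session, so the earliest it can start is 10:13 AM.

10:13 AM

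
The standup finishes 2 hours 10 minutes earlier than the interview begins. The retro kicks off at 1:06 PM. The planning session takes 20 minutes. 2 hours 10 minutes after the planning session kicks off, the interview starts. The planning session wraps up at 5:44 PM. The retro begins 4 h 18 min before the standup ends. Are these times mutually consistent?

Yes

The planning session starts at 5:44 PM − 20 min = 5:24 PM.
The interview starts at 5:24 PM + 130 min = 7:34 PM.
The standup ends at 7:34 PM − 130 min = 5:24 PM.
The retro starts at 5:24 PM − 258 min = 1:06 PM.
That matches the stated 1:06 PM, so the schedule is consistent.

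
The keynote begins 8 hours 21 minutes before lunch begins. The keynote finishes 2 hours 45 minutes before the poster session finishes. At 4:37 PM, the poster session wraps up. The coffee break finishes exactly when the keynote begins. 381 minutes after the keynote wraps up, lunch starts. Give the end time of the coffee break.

The keynote ends at 4:37 PM − 165 min = 1:52 PM.
Lunch starts at 1:52 PM + 381 min = 8:13 PM.
The keynote starts at 8:13 PM − 501 min = 11:52 AM.
So the coffee break ends at 11:52 AM.

11:52 AM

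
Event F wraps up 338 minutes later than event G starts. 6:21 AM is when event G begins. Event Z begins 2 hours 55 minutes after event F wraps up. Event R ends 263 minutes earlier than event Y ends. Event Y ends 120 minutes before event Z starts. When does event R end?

8:31 AM

Event F ends at 6:21 AM + 338 min = 11:59 AM.
Event Z starts at 11:59 AM + 175 min = 2:54 PM.
Event Y ends at 2:54 PM − 120 min = 12:54 PM.
Event R ends at 12:54 PM − 263 min = 8:31 AM.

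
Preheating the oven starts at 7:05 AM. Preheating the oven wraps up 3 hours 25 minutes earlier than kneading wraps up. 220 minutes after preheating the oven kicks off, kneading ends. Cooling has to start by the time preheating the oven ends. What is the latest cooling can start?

Kneading ends at 7:05 AM + 220 min = 10:45 AM.
Preheating the oven ends at 10:45 AM − 205 min = 7:20 AM.
Cooling is bounded by preheating the oven, so the latest it can start is 7:20 AM.

7:20 AM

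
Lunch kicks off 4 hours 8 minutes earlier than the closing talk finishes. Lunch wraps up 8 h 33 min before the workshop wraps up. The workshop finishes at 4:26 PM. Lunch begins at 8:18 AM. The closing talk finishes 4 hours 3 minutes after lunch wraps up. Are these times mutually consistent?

No

Lunch ends at 4:26 PM − 513 min = 7:53 AM.
The closing talk ends at 7:53 AM + 243 min = 11:56 AM.
Lunch starts at 11:56 AM − 248 min = 7:48 AM.
But lunch is also said to start at 8:18 AM — a 30-minute conflict.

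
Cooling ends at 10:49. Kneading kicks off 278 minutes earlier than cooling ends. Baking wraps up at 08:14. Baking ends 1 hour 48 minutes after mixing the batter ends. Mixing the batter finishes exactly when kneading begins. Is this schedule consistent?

No

Kneading starts at 10:49 − 278 min = 06:11.
So mixing the batter ends at 06:11.
Baking ends at 06:11 + 108 min = 07:59.
But baking is also said to end at 08:14 — a 15-minute conflict.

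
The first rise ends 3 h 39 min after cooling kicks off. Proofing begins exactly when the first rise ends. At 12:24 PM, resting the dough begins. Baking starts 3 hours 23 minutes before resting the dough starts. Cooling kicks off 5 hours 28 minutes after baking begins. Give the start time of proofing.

Baking starts at 12:24 PM − 203 min = 9:01 AM.
Cooling starts at 9:01 AM + 328 min = 2:29 PM.
The first rise ends at 2:29 PM + 219 min = 6:08 PM.
So proofing starts at 6:08 PM.

6:08 PM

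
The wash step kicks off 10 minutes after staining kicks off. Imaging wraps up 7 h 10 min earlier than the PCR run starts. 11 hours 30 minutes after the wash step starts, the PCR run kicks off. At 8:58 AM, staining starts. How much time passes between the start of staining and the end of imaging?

The wash step starts at 8:58 AM + 10 min = 9:08 AM.
The PCR run starts at 9:08 AM + 690 min = 8:38 PM.
Imaging ends at 8:38 PM − 430 min = 1:28 PM.
From 8:58 AM to 1:28 PM is 4.5 hours.

4.5 hours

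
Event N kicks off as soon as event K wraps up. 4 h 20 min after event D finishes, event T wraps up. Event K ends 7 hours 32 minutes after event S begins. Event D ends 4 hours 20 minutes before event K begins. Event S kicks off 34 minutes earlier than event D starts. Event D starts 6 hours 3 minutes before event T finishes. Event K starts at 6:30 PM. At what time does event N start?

Event D ends at 6:30 PM − 260 min = 2:10 PM.
Event T ends at 2:10 PM + 260 min = 6:30 PM.
Event D starts at 6:30 PM − 363 min = 12:27 PM.
Event S starts at 12:27 PM − 34 min = 11:53 AM.
Event K ends at 11:53 AM + 452 min = 7:25 PM.
So event N starts at 7:25 PM.

7:25 PM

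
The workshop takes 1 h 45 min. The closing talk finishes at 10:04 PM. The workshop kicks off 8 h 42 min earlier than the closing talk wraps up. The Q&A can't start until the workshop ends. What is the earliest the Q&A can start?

3:07 PM

The workshop starts at 10:04 PM − 522 min = 1:22 PM.
The workshop ends at 1:22 PM + 105 min = 3:07 PM.
The Q&A is bounded by the workshop, so the earliest it can start is 3:07 PM.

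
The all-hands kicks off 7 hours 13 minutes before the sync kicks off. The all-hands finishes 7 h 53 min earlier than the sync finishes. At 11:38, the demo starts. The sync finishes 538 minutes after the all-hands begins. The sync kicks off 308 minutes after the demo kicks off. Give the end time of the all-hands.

10:38

The sync starts at 11:38 + 308 min = 16:46.
The all-hands starts at 16:46 − 433 min = 09:33.
The sync ends at 09:33 + 538 min = 18:31.
The all-hands ends at 18:31 − 473 min = 10:38.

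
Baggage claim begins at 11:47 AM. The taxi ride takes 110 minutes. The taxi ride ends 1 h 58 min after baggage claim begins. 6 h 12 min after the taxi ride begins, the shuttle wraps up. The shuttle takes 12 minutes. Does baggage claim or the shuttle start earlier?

The taxi ride ends at 11:47 AM + 118 min = 1:45 PM.
The taxi ride starts at 1:45 PM − 110 min = 11:55 AM.
The shuttle ends at 11:55 AM + 372 min = 6:07 PM.
The shuttle starts at 6:07 PM − 12 min = 5:55 PM.
Baggage claim starts at 11:47 AM and the shuttle starts at 5:55 PM, so baggage claim is first.

baggage claim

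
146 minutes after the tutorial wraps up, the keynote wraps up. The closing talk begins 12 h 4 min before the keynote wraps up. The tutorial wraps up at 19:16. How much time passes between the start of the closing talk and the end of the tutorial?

The keynote ends at 19:16 + 146 min = 21:42.
The closing talk starts at 21:42 − 724 min = 09:38.
From 09:38 to 19:16 is 9 h 38 min.

9 h 38 min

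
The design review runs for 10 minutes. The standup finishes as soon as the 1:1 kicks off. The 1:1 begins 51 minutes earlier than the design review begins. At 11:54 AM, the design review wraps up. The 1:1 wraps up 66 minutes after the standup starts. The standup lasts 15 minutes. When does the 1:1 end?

11:44 AM

The design review starts at 11:54 AM − 10 min = 11:44 AM.
The 1:1 starts at 11:44 AM − 51 min = 10:53 AM.
So the standup ends at 10:53 AM.
The standup starts at 10:53 AM − 15 min = 10:38 AM.
The 1:1 ends at 10:38 AM + 66 min = 11:44 AM.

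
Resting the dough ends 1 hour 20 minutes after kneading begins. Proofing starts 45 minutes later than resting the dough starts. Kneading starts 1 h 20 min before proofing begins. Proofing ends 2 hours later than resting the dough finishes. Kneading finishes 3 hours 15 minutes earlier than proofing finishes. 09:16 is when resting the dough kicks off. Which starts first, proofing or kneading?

Proofing starts at 09:16 + 45 min = 10:01.
Kneading starts at 10:01 − 80 min = 08:41.
Proofing starts at 10:01 and kneading starts at 08:41, so kneading is first.

kneading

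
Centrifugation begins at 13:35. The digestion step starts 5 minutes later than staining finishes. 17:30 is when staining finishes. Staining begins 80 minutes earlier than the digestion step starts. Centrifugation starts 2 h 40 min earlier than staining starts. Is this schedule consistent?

The digestion step starts at 17:30 + 5 min = 17:35.
Staining starts at 17:35 − 80 min = 16:15.
Centrifugation starts at 16:15 − 160 min = 13:35.
That matches the stated 13:35, so the schedule is consistent.

Yes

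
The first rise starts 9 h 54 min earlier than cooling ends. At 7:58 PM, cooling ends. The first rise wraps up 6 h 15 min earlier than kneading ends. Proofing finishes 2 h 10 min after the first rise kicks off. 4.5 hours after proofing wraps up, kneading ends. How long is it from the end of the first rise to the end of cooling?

The first rise starts at 7:58 PM − 594 min = 10:04 AM.
Proofing ends at 10:04 AM + 130 min = 12:14 PM.
Kneading ends at 12:14 PM + 270 min = 4:44 PM.
The first rise ends at 4:44 PM − 375 min = 10:29 AM.
From 10:29 AM to 7:58 PM is 9 hours 29 minutes.

9 hours 29 minutes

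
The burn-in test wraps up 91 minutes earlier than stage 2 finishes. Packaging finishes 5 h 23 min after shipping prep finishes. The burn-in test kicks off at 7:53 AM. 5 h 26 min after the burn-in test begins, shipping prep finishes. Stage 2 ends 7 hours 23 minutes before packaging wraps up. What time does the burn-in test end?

Shipping prep ends at 7:53 AM + 326 min = 1:19 PM.
Packaging ends at 1:19 PM + 323 min = 6:42 PM.
Stage 2 ends at 6:42 PM − 443 min = 11:19 AM.
The burn-in test ends at 11:19 AM − 91 min = 9:48 AM.

9:48 AM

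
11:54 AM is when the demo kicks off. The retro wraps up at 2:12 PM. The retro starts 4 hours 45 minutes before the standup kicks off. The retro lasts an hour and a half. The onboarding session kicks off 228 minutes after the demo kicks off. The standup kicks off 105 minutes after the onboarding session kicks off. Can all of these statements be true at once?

The onboarding session starts at 11:54 AM + 228 min = 3:42 PM.
The standup starts at 3:42 PM + 105 min = 5:27 PM.
The retro starts at 5:27 PM − 285 min = 12:42 PM.
The retro ends at 12:42 PM + 90 min = 2:12 PM.
That matches the stated 2:12 PM, so the schedule is consistent.

Yes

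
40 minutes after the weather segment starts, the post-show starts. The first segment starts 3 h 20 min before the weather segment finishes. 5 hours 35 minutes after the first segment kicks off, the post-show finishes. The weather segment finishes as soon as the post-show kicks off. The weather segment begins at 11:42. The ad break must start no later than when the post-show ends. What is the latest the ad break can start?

The post-show starts at 11:42 + 40 min = 12:22.
So the weather segment ends at 12:22.
The first segment starts at 12:22 − 200 min = 09:02.
The post-show ends at 09:02 + 335 min = 14:37.
The ad break is bounded by the post-show, so the latest it can start is 14:37.

14:37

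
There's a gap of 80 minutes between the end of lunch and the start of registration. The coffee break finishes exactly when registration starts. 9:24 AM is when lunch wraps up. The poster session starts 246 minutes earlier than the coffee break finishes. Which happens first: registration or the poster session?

the poster session

Registration starts at 9:24 AM + 80 min = 10:44 AM.
So the coffee break ends at 10:44 AM.
The poster session starts at 10:44 AM − 246 min = 6:38 AM.
Registration starts at 10:44 AM and the poster session starts at 6:38 AM, so the poster session is first.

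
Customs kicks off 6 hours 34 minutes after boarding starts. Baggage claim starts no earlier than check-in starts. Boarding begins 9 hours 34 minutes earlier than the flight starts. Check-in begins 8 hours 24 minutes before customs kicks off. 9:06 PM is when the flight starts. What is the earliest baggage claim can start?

9:42 AM

Boarding starts at 9:06 PM − 574 min = 11:32 AM.
Customs starts at 11:32 AM + 394 min = 6:06 PM.
Check-in starts at 6:06 PM − 504 min = 9:42 AM.
Baggage claim is bounded by check-in, so the earliest it can start is 9:42 AM.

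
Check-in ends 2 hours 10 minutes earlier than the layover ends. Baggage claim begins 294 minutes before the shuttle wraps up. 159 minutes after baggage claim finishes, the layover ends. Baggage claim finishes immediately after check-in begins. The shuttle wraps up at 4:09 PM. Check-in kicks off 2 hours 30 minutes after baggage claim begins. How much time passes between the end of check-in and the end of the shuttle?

1 h 55 min

Baggage claim starts at 4:09 PM − 294 min = 11:15 AM.
Check-in starts at 11:15 AM + 150 min = 1:45 PM.
So baggage claim ends at 1:45 PM.
The layover ends at 1:45 PM + 159 min = 4:24 PM.
Check-in ends at 4:24 PM − 130 min = 2:14 PM.
From 2:14 PM to 4:09 PM is 1 h 55 min.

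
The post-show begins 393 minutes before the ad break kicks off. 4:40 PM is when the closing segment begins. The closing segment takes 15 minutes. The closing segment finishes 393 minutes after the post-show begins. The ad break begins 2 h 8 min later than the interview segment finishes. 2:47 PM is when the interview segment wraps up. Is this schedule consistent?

The ad break starts at 2:47 PM + 128 min = 4:55 PM.
The post-show starts at 4:55 PM − 393 min = 10:22 AM.
The closing segment ends at 10:22 AM + 393 min = 4:55 PM.
The closing segment starts at 4:55 PM − 15 min = 4:40 PM.
That matches the stated 4:40 PM, so the schedule is consistent.

Yes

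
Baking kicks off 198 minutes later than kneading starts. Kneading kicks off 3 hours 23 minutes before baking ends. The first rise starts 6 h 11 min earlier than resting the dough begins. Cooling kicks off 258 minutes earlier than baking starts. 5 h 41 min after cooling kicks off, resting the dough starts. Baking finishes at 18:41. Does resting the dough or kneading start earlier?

kneading

Kneading starts at 18:41 − 203 min = 15:18.
Baking starts at 15:18 + 198 min = 18:36.
Cooling starts at 18:36 − 258 min = 14:18.
Resting the dough starts at 14:18 + 341 min = 19:59.
Resting the dough starts at 19:59 and kneading starts at 15:18, so kneading is first.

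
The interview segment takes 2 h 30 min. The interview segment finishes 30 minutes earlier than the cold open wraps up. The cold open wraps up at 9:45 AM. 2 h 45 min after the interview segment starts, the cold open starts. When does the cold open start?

9:30 AM

The interview segment ends at 9:45 AM − 30 min = 9:15 AM.
The interview segment starts at 9:15 AM − 150 min = 6:45 AM.
The cold open starts at 6:45 AM + 165 min = 9:30 AM.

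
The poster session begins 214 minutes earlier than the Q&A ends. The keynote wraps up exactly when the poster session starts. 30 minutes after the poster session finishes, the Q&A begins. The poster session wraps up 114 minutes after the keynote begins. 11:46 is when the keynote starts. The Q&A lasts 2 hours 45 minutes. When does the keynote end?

The poster session ends at 11:46 + 114 min = 13:40.
The Q&A starts at 13:40 + 30 min = 14:10.
The Q&A ends at 14:10 + 165 min = 16:55.
The poster session starts at 16:55 − 214 min = 13:21.
So the keynote ends at 13:21.

13:21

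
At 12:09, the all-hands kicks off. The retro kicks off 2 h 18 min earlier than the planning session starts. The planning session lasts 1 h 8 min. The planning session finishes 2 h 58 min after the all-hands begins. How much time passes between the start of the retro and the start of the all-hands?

28 minutes

The planning session ends at 12:09 + 178 min = 15:07.
The planning session starts at 15:07 − 68 min = 13:59.
The retro starts at 13:59 − 138 min = 11:41.
From 11:41 to 12:09 is 28 minutes.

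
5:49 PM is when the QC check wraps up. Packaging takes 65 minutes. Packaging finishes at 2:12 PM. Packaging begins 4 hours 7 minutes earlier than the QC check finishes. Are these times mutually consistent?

No

Packaging starts at 5:49 PM − 247 min = 1:42 PM.
Packaging ends at 1:42 PM + 65 min = 2:47 PM.
But packaging is also said to end at 2:12 PM — a 35-minute conflict.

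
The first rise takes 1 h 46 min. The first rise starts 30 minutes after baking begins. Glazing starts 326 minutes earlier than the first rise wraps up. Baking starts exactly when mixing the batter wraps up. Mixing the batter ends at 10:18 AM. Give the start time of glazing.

7:08 AM

Baking starts at 10:18 AM.
The first rise starts at 10:18 AM + 30 min = 10:48 AM.
The first rise ends at 10:48 AM + 106 min = 12:34 PM.
Glazing starts at 12:34 PM − 326 min = 7:08 AM.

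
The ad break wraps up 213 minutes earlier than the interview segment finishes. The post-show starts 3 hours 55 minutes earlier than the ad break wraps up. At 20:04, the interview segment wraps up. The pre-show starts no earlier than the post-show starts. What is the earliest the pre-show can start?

The ad break ends at 20:04 − 213 min = 16:31.
The post-show starts at 16:31 − 235 min = 12:36.
The pre-show is bounded by the post-show, so the earliest it can start is 12:36.

12:36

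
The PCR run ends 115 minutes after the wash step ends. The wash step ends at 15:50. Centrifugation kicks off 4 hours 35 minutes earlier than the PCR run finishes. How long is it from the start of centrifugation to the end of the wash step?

2 h 40 min

The PCR run ends at 15:50 + 115 min = 17:45.
Centrifugation starts at 17:45 − 275 min = 13:10.
From 13:10 to 15:50 is 2 h 40 min.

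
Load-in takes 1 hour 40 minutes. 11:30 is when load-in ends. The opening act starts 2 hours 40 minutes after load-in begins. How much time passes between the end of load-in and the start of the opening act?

an hour

Load-in starts at 11:30 − 100 min = 09:50.
The opening act starts at 09:50 + 160 min = 12:30.
From 11:30 to 12:30 is an hour.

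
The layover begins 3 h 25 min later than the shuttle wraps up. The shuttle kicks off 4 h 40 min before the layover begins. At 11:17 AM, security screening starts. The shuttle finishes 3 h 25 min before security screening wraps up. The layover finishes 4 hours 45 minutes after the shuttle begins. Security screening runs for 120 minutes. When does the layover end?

1:22 PM

Security screening ends at 11:17 AM + 120 min = 1:17 PM.
The shuttle ends at 1:17 PM − 205 min = 9:52 AM.
The layover starts at 9:52 AM + 205 min = 1:17 PM.
The shuttle starts at 1:17 PM − 280 min = 8:37 AM.
The layover ends at 8:37 AM + 285 min = 1:22 PM.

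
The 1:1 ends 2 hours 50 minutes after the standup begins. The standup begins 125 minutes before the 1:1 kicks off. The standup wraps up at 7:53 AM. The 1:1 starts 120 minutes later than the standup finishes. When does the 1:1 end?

10:38 AM

The 1:1 starts at 7:53 AM + 120 min = 9:53 AM.
The standup starts at 9:53 AM − 125 min = 7:48 AM.
The 1:1 ends at 7:48 AM + 170 min = 10:38 AM.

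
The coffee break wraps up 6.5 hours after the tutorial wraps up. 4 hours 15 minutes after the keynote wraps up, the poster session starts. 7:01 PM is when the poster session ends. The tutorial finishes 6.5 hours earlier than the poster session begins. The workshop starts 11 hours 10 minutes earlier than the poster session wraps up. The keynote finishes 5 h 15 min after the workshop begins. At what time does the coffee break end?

The workshop starts at 7:01 PM − 670 min = 7:51 AM.
The keynote ends at 7:51 AM + 315 min = 1:06 PM.
The poster session starts at 1:06 PM + 255 min = 5:21 PM.
The tutorial ends at 5:21 PM − 390 min = 10:51 AM.
The coffee break ends at 10:51 AM + 390 min = 5:21 PM.

5:21 PM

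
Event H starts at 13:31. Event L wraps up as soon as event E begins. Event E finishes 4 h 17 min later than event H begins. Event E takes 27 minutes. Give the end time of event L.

17:21

Event E ends at 13:31 + 257 min = 17:48.
Event E starts at 17:48 − 27 min = 17:21.
So event L ends at 17:21.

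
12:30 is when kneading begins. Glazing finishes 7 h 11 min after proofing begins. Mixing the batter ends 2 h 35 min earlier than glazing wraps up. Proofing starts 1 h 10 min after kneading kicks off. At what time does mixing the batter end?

Proofing starts at 12:30 + 70 min = 13:40.
Glazing ends at 13:40 + 431 min = 20:51.
Mixing the batter ends at 20:51 − 155 min = 18:16.

18:16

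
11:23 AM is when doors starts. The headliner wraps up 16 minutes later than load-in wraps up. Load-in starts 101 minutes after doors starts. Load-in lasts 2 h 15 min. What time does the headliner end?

Load-in starts at 11:23 AM + 101 min = 1:04 PM.
Load-in ends at 1:04 PM + 135 min = 3:19 PM.
The headliner ends at 3:19 PM + 16 min = 3:35 PM.

3:35 PM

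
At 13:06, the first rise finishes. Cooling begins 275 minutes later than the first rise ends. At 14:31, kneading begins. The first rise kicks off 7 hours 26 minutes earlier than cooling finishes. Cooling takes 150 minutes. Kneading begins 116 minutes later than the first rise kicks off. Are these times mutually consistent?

No

Cooling starts at 13:06 + 275 min = 17:41.
Cooling ends at 17:41 + 150 min = 20:11.
The first rise starts at 20:11 − 446 min = 12:45.
Kneading starts at 12:45 + 116 min = 14:41.
But kneading is also said to start at 14:31 — a 10-minute conflict.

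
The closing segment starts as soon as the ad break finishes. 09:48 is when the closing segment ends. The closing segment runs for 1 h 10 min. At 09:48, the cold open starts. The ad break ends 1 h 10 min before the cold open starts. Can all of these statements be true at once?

Yes

The ad break ends at 09:48 − 70 min = 08:38.
So the closing segment starts at 08:38.
The closing segment ends at 08:38 + 70 min = 09:48.
That matches the stated 09:48, so the schedule is consistent.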